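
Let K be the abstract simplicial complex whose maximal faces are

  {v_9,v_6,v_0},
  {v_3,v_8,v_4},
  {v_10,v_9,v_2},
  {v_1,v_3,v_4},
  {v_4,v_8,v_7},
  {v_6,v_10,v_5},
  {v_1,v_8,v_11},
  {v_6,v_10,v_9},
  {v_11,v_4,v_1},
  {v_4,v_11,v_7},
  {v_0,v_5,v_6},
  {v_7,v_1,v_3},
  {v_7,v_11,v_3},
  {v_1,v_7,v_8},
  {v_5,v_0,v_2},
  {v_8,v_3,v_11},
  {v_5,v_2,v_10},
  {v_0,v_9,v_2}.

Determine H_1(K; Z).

Take the total order v_0 < v_1 < v_2 < v_3 < v_4 < v_5 < v_6 < v_7 < v_8 < v_9 < v_10 < v_11 on the vertex set. Then K (dimension 2) consists of the simplices:

  0-simplices (12): [v_0], [v_1], [v_2], [v_3], [v_4], [v_5], [v_6], [v_7], [v_8], [v_9], [v_10], [v_11]
  1-simplices (27): (27 of them)
  2-simplices (18): (18 of them)

Hence C_0 ≅ Z^12, C_1 ≅ Z^27, C_2 ≅ Z^18.

The boundary map ∂_1: C_1 → C_0 sends each edge [p,q] (with p < q) to q − p.
The 12×27 boundary matrix has rank 10 and Smith normal form diag(1,1,1,1,1,1,1,1,1,1).

The boundary map ∂_2: C_2 → C_1 sends each 2-simplex [p,q,r] to [q,r] − [p,r] + [p,q]. For instance
  ∂[v_4,v_7,v_11] = [v_7,v_11] − [v_4,v_11] + [v_4,v_7],
  ∂[v_3,v_4,v_8] = [v_4,v_8] − [v_3,v_8] + [v_3,v_4].
As a 27×18 matrix over Z this has rank 17, with invariant factors (1,1,1,1,1,1,1,1,1,1,1,1,1,1,1,1,2).

Reading off H_k = ker ∂_k / im ∂_{k+1}:

  H_1: rank ker ∂_1 − rank ∂_2 = (27 − 10) − 17 = 0, and ∂_2 has invariant factor 2 > 1, so H_1 ≅ Z_2.

H_1 ≅ Z_2.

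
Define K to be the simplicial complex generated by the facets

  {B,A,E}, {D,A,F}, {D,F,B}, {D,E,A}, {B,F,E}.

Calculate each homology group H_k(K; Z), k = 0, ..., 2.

H_0 = Z,  H_1 = Z,  H_2 = 0.

Fix the vertex order A < B < D < E < F and write every simplex with vertices in increasing order. Then dim K = 2 and the simplices of K are:

  0-simplices (5): A, B, D, E, F
  1-simplices (10): AB, AD, AE, AF, BD, BE, BF, DE, DF, EF
  2-simplices (5): ABE, ADE, ADF, BDF, BEF

Hence C_0 ≅ Z^5, C_1 ≅ Z^10, C_2 ≅ Z^5.

Boundary ∂_1: C_1 → C_0 is given by ∂[p,q] = [q] − [p]. For instance
  ∂AD = D − A.
The 5×10 boundary matrix has rank 4 and Smith normal form diag(1,1,1,1).

Boundary ∂_2: C_2 → C_1 acts by ∂[p,q,r] = [q,r] − [p,r] + [p,q]. For instance
  ∂ABE = BE − AE + AB,
  ∂ADF = DF − AF + AD.
The resulting 10×5 matrix has rank 5, and its Smith normal form has invariant factors (1,1,1,1,1).

Computing H_k = (kernel of ∂_k) / (image of ∂_{k+1}):

  H_0: rank C_0 − rank ∂_1 = 5 − 4 = 1, and the invariant factors of ∂_1 are all 1, so H_0 ≅ Z.
  H_1: rank ker ∂_1 − rank ∂_2 = (10 − 4) − 5 = 1, and the invariant factors of ∂_2 are all 1, so H_1 ≅ Z.
  H_2: rank ker ∂_2 − rank ∂_3 = (5 − 5) − 0 = 0, and there is no ∂_3, so H_2 ≅ 0.

As a check, the Euler characteristic is 5 − 10 + 5 = 0, which agrees with 1 − 1 + 0 = 0.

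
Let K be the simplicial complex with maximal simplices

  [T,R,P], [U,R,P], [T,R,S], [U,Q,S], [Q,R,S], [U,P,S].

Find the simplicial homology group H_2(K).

H_2 = 0.

Take the total order P < Q < R < S < T < U on the vertex set. Then K (dimension 2) consists of the simplices:

  0-simplices (6): P, Q, R, S, T, U
  1-simplices (12): PR, PS, PT, PU, QR, QS, QU, RS, RT, RU, ST, SU
  2-simplices (6): PRT, PRU, PSU, QRS, QSU, RST

so the chain groups are C_0 ≅ Z^6, C_1 ≅ Z^12, C_2 ≅ Z^6.

The boundary map ∂_1: C_1 → C_0 maps an edge to its endpoints' difference, ∂[p,q] = q − p. For instance
  ∂PS = S − P.
The 6×12 boundary matrix has rank 5 and Smith normal form diag(1,1,1,1,1).

∂_2: C_2 → C_1 sends each 2-simplex [p,q,r] to [q,r] − [p,r] + [p,q]. For instance
  ∂QRS = RS − QS + QR,
  ∂RST = ST − RT + RS.
This gives a 12×6 integer matrix of rank 6; reducing to Smith normal form yields diagonal entries (1,1,1,1,1,1).

From H_k ≅ ker(∂_k) / im(∂_{k+1}) we obtain:

  H_2: rank ker ∂_2 − rank ∂_3 = (6 − 6) − 0 = 0, and there is no ∂_3, so H_2 = 0.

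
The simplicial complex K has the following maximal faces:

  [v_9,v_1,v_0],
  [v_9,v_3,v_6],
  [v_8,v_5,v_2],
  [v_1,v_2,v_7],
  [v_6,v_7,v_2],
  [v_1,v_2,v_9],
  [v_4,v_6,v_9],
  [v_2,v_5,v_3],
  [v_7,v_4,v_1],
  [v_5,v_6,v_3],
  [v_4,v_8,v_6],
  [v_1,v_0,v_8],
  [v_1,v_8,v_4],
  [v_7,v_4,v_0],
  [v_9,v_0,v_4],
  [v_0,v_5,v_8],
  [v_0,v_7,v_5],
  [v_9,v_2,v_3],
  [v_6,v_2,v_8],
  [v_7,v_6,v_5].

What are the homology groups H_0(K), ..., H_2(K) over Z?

H_0 ≅ Z,  H_1 ≅ Z ⊕ Z/2,  H_2 = 0.

Fix the vertex order v_0 < v_1 < v_2 < v_3 < v_4 < v_5 < v_6 < v_7 < v_8 < v_9 and write every simplex with vertices in increasing order. Then dim K = 2 and the simplices of K are:

  0-simplices (10): [v_0], [v_1], [v_2], [v_3], [v_4], [v_5], [v_6], [v_7], [v_8], [v_9]
  1-simplices (30): (30 of them)
  2-simplices (20): (20 of them)

giving chain groups C_0 ≅ Z^10, C_1 ≅ Z^30, C_2 ≅ Z^20.

The boundary map ∂_1: C_1 → C_0 is given by ∂[p,q] = [q] − [p]. For instance
  ∂[v_4,v_6] = [v_6] − [v_4].
The 10×30 boundary matrix has rank 9 and Smith normal form diag(1,1,1,1,1,1,1,1,1).

Boundary ∂_2: C_2 → C_1 maps a triangle to the signed sum of its edges. For instance
  ∂[v_0,v_1,v_8] = [v_1,v_8] − [v_0,v_8] + [v_0,v_1],
  ∂[v_0,v_1,v_9] = [v_1,v_9] − [v_0,v_9] + [v_0,v_1].
The 30×20 boundary matrix has rank 20 and Smith normal form diag(1,1,1,1,1,1,1,1,1,1,1,1,1,1,1,1,1,1,1,2).

Reading off H_k = ker ∂_k / im ∂_{k+1}:

  H_0: rank C_0 − rank ∂_1 = 10 − 9 = 1, and the invariant factors of ∂_1 are all 1, so H_0 ≅ Z.
  H_1: rank ker ∂_1 − rank ∂_2 = (30 − 9) − 20 = 1, and ∂_2 has invariant factor 2 > 1, so H_1 ≅ Z ⊕ Z/2.
  H_2: rank ker ∂_2 − rank ∂_3 = (20 − 20) − 0 = 0, and there is no ∂_3, so H_2 ≅ 0.

As a check, the Euler characteristic is 10 − 30 + 20 = 0, which agrees with 1 − 1 + 0 = 0.
(K is a triangulation of the Klein bottle.)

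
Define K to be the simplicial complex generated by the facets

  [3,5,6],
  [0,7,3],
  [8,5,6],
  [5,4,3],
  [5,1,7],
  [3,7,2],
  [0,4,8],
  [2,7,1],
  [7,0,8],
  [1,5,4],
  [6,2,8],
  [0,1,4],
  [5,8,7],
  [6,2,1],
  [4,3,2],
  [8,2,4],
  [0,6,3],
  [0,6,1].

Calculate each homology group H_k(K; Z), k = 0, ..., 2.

H_0 = Z,  H_1 = Z^2,  H_2 = Z.

Fix the vertex order 0 < 1 < 2 < 3 < 4 < 5 < 6 < 7 < 8 and write every simplex with vertices in increasing order. Then dim K = 2 and the simplices of K are:

  0-simplices (9): [0], [1], [2], [3], [4], [5], [6], [7], [8]
  1-simplices (27): (27 of them)
  2-simplices (18): [0,1,4], [0,1,6], [0,3,6], [0,3,7], [0,4,8], [0,7,8], [1,2,6], [1,2,7], [1,4,5], [1,5,7], [2,3,4], [2,3,7], [2,4,8], [2,6,8], [3,4,5], [3,5,6], [5,6,8], [5,7,8]

so the chain groups are C_0 ≅ Z^9, C_1 ≅ Z^27, C_2 ≅ Z^18.

∂_1: C_1 → C_0 is given by ∂[p,q] = [q] − [p]. For instance
  ∂[2,7] = [7] − [2].
As a 9×27 matrix over Z this has rank 8, with invariant factors (1,1,1,1,1,1,1,1).

The boundary map ∂_2: C_2 → C_1 sends each 2-simplex [p,q,r] to [q,r] − [p,r] + [p,q]. For instance
  ∂[0,4,8] = [4,8] − [0,8] + [0,4],
  ∂[0,1,4] = [1,4] − [0,4] + [0,1].
The resulting 27×18 matrix has rank 17, and its Smith normal form has invariant factors (1,1,1,1,1,1,1,1,1,1,1,1,1,1,1,1,1).

Reading off H_k = ker ∂_k / im ∂_{k+1}:

  H_0: rank C_0 − rank ∂_1 = 9 − 8 = 1, and the invariant factors of ∂_1 are all 1, so H_0 = Z.
  H_1: rank ker ∂_1 − rank ∂_2 = (27 − 8) − 17 = 2, and the invariant factors of ∂_2 are all 1, so H_1 = Z^2.
  H_2: rank ker ∂_2 − rank ∂_3 = (18 − 17) − 0 = 1, and there is no ∂_3, so H_2 = Z.

As a check, the Euler characteristic is 9 − 27 + 18 = 0, which agrees with 1 − 2 + 1 = 0.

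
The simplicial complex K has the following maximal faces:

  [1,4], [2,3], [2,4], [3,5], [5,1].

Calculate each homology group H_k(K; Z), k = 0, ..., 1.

Fix the vertex order 1 < 2 < 3 < 4 < 5 and write every simplex with vertices in increasing order. Then dim K = 1 and the simplices of K are:

  0-simplices (5): [1], [2], [3], [4], [5]
  1-simplices (5): [1,4], [1,5], [2,3], [2,4], [3,5]

giving chain groups C_0 ≅ Z^5, C_1 ≅ Z^5.

Boundary ∂_1: C_1 → C_0 is given by ∂[p,q] = [q] − [p].
As a 5×5 matrix over Z this has rank 4, with invariant factors (1,1,1,1).

Computing H_k = (kernel of ∂_k) / (image of ∂_{k+1}):

  H_0: rank C_0 − rank ∂_1 = 5 − 4 = 1, and the invariant factors of ∂_1 are all 1, so H_0 = Z.
  H_1: rank ker ∂_1 − rank ∂_2 = (5 − 4) − 0 = 1, and there is no ∂_2, so H_1 = Z.

As a check, the Euler characteristic is 5 − 5 = 0, which agrees with 1 − 1 = 0.

H_0 ≅ Z,  H_1 ≅ Z.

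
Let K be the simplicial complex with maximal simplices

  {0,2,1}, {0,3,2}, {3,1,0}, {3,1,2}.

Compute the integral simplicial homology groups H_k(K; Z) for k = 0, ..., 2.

We work with the vertex ordering 0 < 1 < 2 < 3. The simplices of K, each written with vertices in increasing order, are:

  0-simplices (4): [0], [1], [2], [3]
  1-simplices (6): [0,1], [0,2], [0,3], [1,2], [1,3], [2,3]
  2-simplices (4): [0,1,2], [0,1,3], [0,2,3], [1,2,3]

giving chain groups C_0 ≅ Z^4, C_1 ≅ Z^6, C_2 ≅ Z^4.

Boundary ∂_1: C_1 → C_0 maps an edge to its endpoints' difference, ∂[p,q] = q − p. For instance
  ∂[0,3] = [3] − [0].
This gives a 4×6 integer matrix of rank 3; reducing to Smith normal form yields diagonal entries (1,1,1).

∂_2: C_2 → C_1 sends each 2-simplex [p,q,r] to [q,r] − [p,r] + [p,q]. For instance
  ∂[1,2,3] = [2,3] − [1,3] + [1,2],
  ∂[0,1,2] = [1,2] − [0,2] + [0,1].
The resulting 6×4 matrix has rank 3, and its Smith normal form has invariant factors (1,1,1).

Computing H_k = (kernel of ∂_k) / (image of ∂_{k+1}):

  H_0: rank C_0 − rank ∂_1 = 4 − 3 = 1, and the invariant factors of ∂_1 are all 1, so H_0 = Z.
  H_1: rank ker ∂_1 − rank ∂_2 = (6 − 3) − 3 = 0, and the invariant factors of ∂_2 are all 1, so H_1 = 0.
  H_2: rank ker ∂_2 − rank ∂_3 = (4 − 3) − 0 = 1, and there is no ∂_3, so H_2 = Z.

As a check, the Euler characteristic is 4 − 6 + 4 = 2, which agrees with 1 − 0 + 1 = 2.

H_0 = Z,  H_1 = 0,  H_2 = Z.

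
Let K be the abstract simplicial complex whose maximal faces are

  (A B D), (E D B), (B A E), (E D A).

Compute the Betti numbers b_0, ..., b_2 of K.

b_0 = 1, b_1 = 0, b_2 = 1.

Order the vertices as A < B < D < E. Listing each simplex with vertices in this order, K has dimension 2 with simplices:

  0-simplices (4): A, B, D, E
  1-simplices (6): AB, AD, AE, BD, BE, DE
  2-simplices (4): ABD, ABE, ADE, BDE

giving chain groups C_0 ≅ Z^4, C_1 ≅ Z^6, C_2 ≅ Z^4.

The boundary map ∂_1: C_1 → C_0 maps an edge to its endpoints' difference, ∂[p,q] = q − p. For instance
  ∂AD = D − A.
This gives a 4×6 integer matrix of rank 3; reducing to Smith normal form yields diagonal entries (1,1,1).

∂_2: C_2 → C_1 acts by ∂[p,q,r] = [q,r] − [p,r] + [p,q]. For instance
  ∂ADE = DE − AE + AD,
  ∂ABE = BE − AE + AB.
The 6×4 boundary matrix has rank 3 and Smith normal form diag(1,1,1).

Now H_k = ker ∂_k / im ∂_{k+1}, so:

  H_0: rank C_0 − rank ∂_1 = 4 − 3 = 1, and the invariant factors of ∂_1 are all 1, so H_0 ≅ Z.
  H_1: rank ker ∂_1 − rank ∂_2 = (6 − 3) − 3 = 0, and the invariant factors of ∂_2 are all 1, so H_1 ≅ 0.
  H_2: rank ker ∂_2 − rank ∂_3 = (4 − 3) − 0 = 1, and there is no ∂_3, so H_2 ≅ Z.

(K is a triangulation of the 2-sphere S^2.)

Hence the Betti numbers are b_0 = 1, b_1 = 0, b_2 = 1.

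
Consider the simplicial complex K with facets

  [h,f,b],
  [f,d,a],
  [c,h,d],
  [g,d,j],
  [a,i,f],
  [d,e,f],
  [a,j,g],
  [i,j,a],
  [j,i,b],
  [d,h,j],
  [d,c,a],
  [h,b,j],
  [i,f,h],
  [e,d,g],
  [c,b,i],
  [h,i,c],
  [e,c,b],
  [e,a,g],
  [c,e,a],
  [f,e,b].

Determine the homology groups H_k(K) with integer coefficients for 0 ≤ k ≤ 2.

H_0 ≅ Z,  H_1 ≅ Z ⊕ Z/2,  H_2 = 0.

Order the vertices as a < b < c < d < e < f < g < h < i < j. Listing each simplex with vertices in this order, K has dimension 2 with simplices:

  0-simplices (10): a, b, c, d, e, f, g, h, i, j
  1-simplices (30): ac, ad, ae, af, ag, ai, aj, bc, be, bf, bh, bi, bj, cd, ce, ch, ci, de, df, dg, dh, dj, ef, eg, fh, fi, gj, hi, hj, ij
  2-simplices (20): acd, ace, adf, aeg, afi, agj, aij, bce, bci, bef, bfh, bhj, bij, cdh, chi, def, deg, dgj, dhj, fhi

giving chain groups C_0 ≅ Z^10, C_1 ≅ Z^30, C_2 ≅ Z^20.

Boundary ∂_1: C_1 → C_0 sends each edge [p,q] (with p < q) to q − p.
As a 10×30 matrix over Z this has rank 9, with invariant factors (1,1,1,1,1,1,1,1,1).

The boundary map ∂_2: C_2 → C_1 maps a triangle to the signed sum of its edges. For instance
  ∂bef = ef − bf + be,
  ∂chi = hi − ci + ch.
The 30×20 boundary matrix has rank 20 and Smith normal form diag(1,1,1,1,1,1,1,1,1,1,1,1,1,1,1,1,1,1,1,2).

From H_k ≅ ker(∂_k) / im(∂_{k+1}) we obtain:

  H_0: rank C_0 − rank ∂_1 = 10 − 9 = 1, and the invariant factors of ∂_1 are all 1, so H_0 ≅ Z.
  H_1: rank ker ∂_1 − rank ∂_2 = (30 − 9) − 20 = 1, and ∂_2 has invariant factor 2 > 1, so H_1 ≅ Z ⊕ Z/2.
  H_2: rank ker ∂_2 − rank ∂_3 = (20 − 20) − 0 = 0, and there is no ∂_3, so H_2 ≅ 0.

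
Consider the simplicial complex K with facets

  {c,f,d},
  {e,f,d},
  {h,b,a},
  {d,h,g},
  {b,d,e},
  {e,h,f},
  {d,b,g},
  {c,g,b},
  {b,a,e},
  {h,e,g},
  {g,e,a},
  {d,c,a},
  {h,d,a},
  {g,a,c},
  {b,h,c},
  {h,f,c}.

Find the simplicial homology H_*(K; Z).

H_0 ≅ Z,  H_1 ≅ Z^2,  H_2 ≅ Z.

Order the vertices as a < b < c < d < e < f < g < h. Listing each simplex with vertices in this order, K has dimension 2 with simplices:

  0-simplices (8): a, b, c, d, e, f, g, h
  1-simplices (24): ab, ac, ad, ae, ag, ah, bc, bd, be, bg, bh, cd, cf, cg, ch, de, df, dg, dh, ef, eg, eh, fh, gh
  2-simplices (16): abe, abh, acd, acg, adh, aeg, bcg, bch, bde, bdg, cdf, cfh, def, dgh, efh, egh

so the chain groups are C_0 ≅ Z^8, C_1 ≅ Z^24, C_2 ≅ Z^16.

∂_1: C_1 → C_0 maps an edge to its endpoints' difference, ∂[p,q] = q − p. For instance
  ∂ac = c − a.
The resulting 8×24 matrix has rank 7, and its Smith normal form has invariant factors (1,1,1,1,1,1,1).

∂_2: C_2 → C_1 acts by ∂[p,q,r] = [q,r] − [p,r] + [p,q]. For instance
  ∂aeg = eg − ag + ae,
  ∂acd = cd − ad + ac.
The resulting 24×16 matrix has rank 15, and its Smith normal form has invariant factors (1,1,1,1,1,1,1,1,1,1,1,1,1,1,1).

From H_k ≅ ker(∂_k) / im(∂_{k+1}) we obtain:

  H_0: rank C_0 − rank ∂_1 = 8 − 7 = 1, and the invariant factors of ∂_1 are all 1, so H_0 ≅ Z.
  H_1: rank ker ∂_1 − rank ∂_2 = (24 − 7) − 15 = 2, and the invariant factors of ∂_2 are all 1, so H_1 ≅ Z^2.
  H_2: rank ker ∂_2 − rank ∂_3 = (16 − 15) − 0 = 1, and there is no ∂_3, so H_2 ≅ Z.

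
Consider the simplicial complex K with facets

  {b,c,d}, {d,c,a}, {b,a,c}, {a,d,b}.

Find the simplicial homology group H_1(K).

We work with the vertex ordering a < b < c < d. The simplices of K, each written with vertices in increasing order, are:

  0-simplices (4): a, b, c, d
  1-simplices (6): ab, ac, ad, bc, bd, cd
  2-simplices (4): abc, abd, acd, bcd

Hence C_0 ≅ Z^4, C_1 ≅ Z^6, C_2 ≅ Z^4.

The boundary map ∂_1: C_1 → C_0 sends each edge [p,q] (with p < q) to q − p. For instance
  ∂ac = c − a.
The 4×6 boundary matrix has rank 3 and Smith normal form diag(1,1,1).

∂_2: C_2 → C_1 maps a triangle to the signed sum of its edges. For instance
  ∂abc = bc − ac + ab,
  ∂acd = cd − ad + ac.
As a 6×4 matrix over Z this has rank 3, with invariant factors (1,1,1).

Reading off H_k = ker ∂_k / im ∂_{k+1}:

  H_1: rank ker ∂_1 − rank ∂_2 = (6 − 3) − 3 = 0, and the invariant factors of ∂_2 are all 1, so H_1 = 0.

H_1 = 0.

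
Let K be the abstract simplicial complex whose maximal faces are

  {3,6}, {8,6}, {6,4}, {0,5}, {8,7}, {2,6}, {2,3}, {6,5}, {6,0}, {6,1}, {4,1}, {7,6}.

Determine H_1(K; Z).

H_1 = Z^4.

Fix the vertex order 0 < 1 < 2 < 3 < 4 < 5 < 6 < 7 < 8 and write every simplex with vertices in increasing order. Then dim K = 1 and the simplices of K are:

  0-simplices (9): [0], [1], [2], [3], [4], [5], [6], [7], [8]
  1-simplices (12): [0,5], [0,6], [1,4], [1,6], [2,3], [2,6], [3,6], [4,6], [5,6], [6,7], [6,8], [7,8]

so the chain groups are C_0 ≅ Z^9, C_1 ≅ Z^12.

∂_1: C_1 → C_0 maps an edge to its endpoints' difference, ∂[p,q] = q − p. For instance
  ∂[7,8] = [8] − [7].
This gives a 9×12 integer matrix of rank 8; reducing to Smith normal form yields diagonal entries (1,1,1,1,1,1,1,1).

Computing H_k = (kernel of ∂_k) / (image of ∂_{k+1}):

  H_1: rank ker ∂_1 − rank ∂_2 = (12 − 8) − 0 = 4, and there is no ∂_2, so H_1 ≅ Z^4.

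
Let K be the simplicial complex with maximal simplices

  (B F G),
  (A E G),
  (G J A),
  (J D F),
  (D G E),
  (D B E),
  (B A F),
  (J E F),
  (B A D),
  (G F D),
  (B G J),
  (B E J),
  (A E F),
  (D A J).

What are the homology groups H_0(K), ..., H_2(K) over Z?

H_0 ≅ Z,  H_1 ≅ Z^2,  H_2 ≅ Z.

Take the total order A < B < D < E < F < G < J on the vertex set. Then K (dimension 2) consists of the simplices:

  0-simplices (7): A, B, D, E, F, G, J
  1-simplices (21): AB, AD, AE, AF, AG, AJ, BD, BE, BF, BG, BJ, DE, DF, DG, DJ, EF, EG, EJ, FG, FJ, GJ
  2-simplices (14): ABD, ABF, ADJ, AEF, AEG, AGJ, BDE, BEJ, BFG, BGJ, DEG, DFG, DFJ, EFJ

Hence C_0 ≅ Z^7, C_1 ≅ Z^21, C_2 ≅ Z^14.

The boundary map ∂_1: C_1 → C_0 sends each edge [p,q] (with p < q) to q − p.
The 7×21 boundary matrix has rank 6 and Smith normal form diag(1,1,1,1,1,1).

The boundary map ∂_2: C_2 → C_1 maps a triangle to the signed sum of its edges. For instance
  ∂EFJ = FJ − EJ + EF,
  ∂AGJ = GJ − AJ + AG.
This gives a 21×14 integer matrix of rank 13; reducing to Smith normal form yields diagonal entries (1,1,1,1,1,1,1,1,1,1,1,1,1).

Computing H_k = (kernel of ∂_k) / (image of ∂_{k+1}):

  H_0: rank C_0 − rank ∂_1 = 7 − 6 = 1, and the invariant factors of ∂_1 are all 1, so H_0 ≅ Z.
  H_1: rank ker ∂_1 − rank ∂_2 = (21 − 6) − 13 = 2, and the invariant factors of ∂_2 are all 1, so H_1 ≅ Z^2.
  H_2: rank ker ∂_2 − rank ∂_3 = (14 − 13) − 0 = 1, and there is no ∂_3, so H_2 ≅ Z.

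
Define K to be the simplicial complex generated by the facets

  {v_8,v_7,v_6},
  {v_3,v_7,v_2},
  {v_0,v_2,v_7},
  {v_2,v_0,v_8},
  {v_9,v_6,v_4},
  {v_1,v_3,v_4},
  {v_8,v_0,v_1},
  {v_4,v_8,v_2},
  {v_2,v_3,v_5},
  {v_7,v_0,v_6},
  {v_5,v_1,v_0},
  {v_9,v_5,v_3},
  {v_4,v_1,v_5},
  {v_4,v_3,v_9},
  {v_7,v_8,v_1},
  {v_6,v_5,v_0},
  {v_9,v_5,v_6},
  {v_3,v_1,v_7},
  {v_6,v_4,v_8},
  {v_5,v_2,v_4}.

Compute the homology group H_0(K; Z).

H_0 ≅ Z.

Order the vertices as v_0 < v_1 < v_2 < v_3 < v_4 < v_5 < v_6 < v_7 < v_8 < v_9. Listing each simplex with vertices in this order, K has dimension 2 with simplices:

  0-simplices (10): [v_0], [v_1], [v_2], [v_3], [v_4], [v_5], [v_6], [v_7], [v_8], [v_9]
  1-simplices (30): (30 of them)
  2-simplices (20): (20 of them)

so the chain groups are C_0 ≅ Z^10, C_1 ≅ Z^30, C_2 ≅ Z^20.

The boundary map ∂_1: C_1 → C_0 is given by ∂[p,q] = [q] − [p].
As a 10×30 matrix over Z this has rank 9, with invariant factors (1,1,1,1,1,1,1,1,1).

∂_2: C_2 → C_1 maps a triangle to the signed sum of its edges. For instance
  ∂[v_6,v_7,v_8] = [v_7,v_8] − [v_6,v_8] + [v_6,v_7],
  ∂[v_5,v_6,v_9] = [v_6,v_9] − [v_5,v_9] + [v_5,v_6].
As a 30×20 matrix over Z this has rank 20, with invariant factors (1,1,1,1,1,1,1,1,1,1,1,1,1,1,1,1,1,1,1,2).

Computing H_k = (kernel of ∂_k) / (image of ∂_{k+1}):

  H_0: rank C_0 − rank ∂_1 = 10 − 9 = 1, and the invariant factors of ∂_1 are all 1, so H_0 = Z.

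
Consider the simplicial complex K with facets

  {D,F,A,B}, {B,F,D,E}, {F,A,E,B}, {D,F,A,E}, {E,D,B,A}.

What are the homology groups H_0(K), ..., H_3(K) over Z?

H_0 = Z,  H_1 = 0,  H_2 = 0,  H_3 = Z.

We work with the vertex ordering A < B < D < E < F. The simplices of K, each written with vertices in increasing order, are:

  0-simplices (5): A, B, D, E, F
  1-simplices (10): AB, AD, AE, AF, BD, BE, BF, DE, DF, EF
  2-simplices (10): ABD, ABE, ABF, ADE, ADF, AEF, BDE, BDF, BEF, DEF
  3-simplices (5): ABDE, ABDF, ABEF, ADEF, BDEF

Hence C_0 ≅ Z^5, C_1 ≅ Z^10, C_2 ≅ Z^10, C_3 ≅ Z^5.

∂_1: C_1 → C_0 sends each edge [p,q] (with p < q) to q − p. For instance
  ∂DF = F − D.
The resulting 5×10 matrix has rank 4, and its Smith normal form has invariant factors (1,1,1,1).

Boundary ∂_2: C_2 → C_1 maps a triangle to the signed sum of its edges. For instance
  ∂AEF = EF − AF + AE,
  ∂DEF = EF − DF + DE.
The resulting 10×10 matrix has rank 6, and its Smith normal form has invariant factors (1,1,1,1,1,1).

The boundary map ∂_3: C_3 → C_2 sends each 3-simplex σ to the alternating sum Σ_i (−1)^i (σ with its i-th vertex removed). For instance
  ∂ADEF = DEF − AEF + ADF − ADE,
  ∂ABDE = BDE − ADE + ABE − ABD.
As a 10×5 matrix over Z this has rank 4, with invariant factors (1,1,1,1).

From H_k ≅ ker(∂_k) / im(∂_{k+1}) we obtain:

  H_0: rank C_0 − rank ∂_1 = 5 − 4 = 1, and the invariant factors of ∂_1 are all 1, so H_0 = Z.
  H_1: rank ker ∂_1 − rank ∂_2 = (10 − 4) − 6 = 0, and the invariant factors of ∂_2 are all 1, so H_1 = 0.
  H_2: rank ker ∂_2 − rank ∂_3 = (10 − 6) − 4 = 0, and the invariant factors of ∂_3 are all 1, so H_2 = 0.
  H_3: rank ker ∂_3 − rank ∂_4 = (5 − 4) − 0 = 1, and there is no ∂_4, so H_3 = Z.

As a check, the Euler characteristic is 5 − 10 + 10 − 5 = 0, which agrees with 1 − 0 + 0 − 1 = 0.
(K is a triangulation of the 3-sphere S^3.)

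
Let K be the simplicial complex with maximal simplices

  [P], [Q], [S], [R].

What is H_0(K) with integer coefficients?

H_0 ≅ Z^4.

Take the total order P < Q < R < S on the vertex set. Then K (dimension 0) consists of the simplices:

  0-simplices (4): P, Q, R, S

giving chain groups C_0 ≅ Z^4.

From H_k ≅ ker(∂_k) / im(∂_{k+1}) we obtain:

  H_0: rank C_0 − rank ∂_1 = 4 − 0 = 4, and there is no ∂_1, so H_0 ≅ Z^4.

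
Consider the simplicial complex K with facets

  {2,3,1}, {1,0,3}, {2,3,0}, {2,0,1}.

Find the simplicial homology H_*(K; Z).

H_0 ≅ Z,  H_1 = 0,  H_2 ≅ Z.

Order the vertices as 0 < 1 < 2 < 3. Listing each simplex with vertices in this order, K has dimension 2 with simplices:

  0-simplices (4): [0], [1], [2], [3]
  1-simplices (6): [0,1], [0,2], [0,3], [1,2], [1,3], [2,3]
  2-simplices (4): [0,1,2], [0,1,3], [0,2,3], [1,2,3]

giving chain groups C_0 ≅ Z^4, C_1 ≅ Z^6, C_2 ≅ Z^4.

Boundary ∂_1: C_1 → C_0 sends each edge [p,q] (with p < q) to q − p.
As a 4×6 matrix over Z this has rank 3, with invariant factors (1,1,1).

∂_2: C_2 → C_1 maps a triangle to the signed sum of its edges. For instance
  ∂[0,1,2] = [1,2] − [0,2] + [0,1],
  ∂[0,1,3] = [1,3] − [0,3] + [0,1].
The 6×4 boundary matrix has rank 3 and Smith normal form diag(1,1,1).

From H_k ≅ ker(∂_k) / im(∂_{k+1}) we obtain:

  H_0: rank C_0 − rank ∂_1 = 4 − 3 = 1, and the invariant factors of ∂_1 are all 1, so H_0 = Z.
  H_1: rank ker ∂_1 − rank ∂_2 = (6 − 3) − 3 = 0, and the invariant factors of ∂_2 are all 1, so H_1 = 0.
  H_2: rank ker ∂_2 − rank ∂_3 = (4 − 3) − 0 = 1, and there is no ∂_3, so H_2 = Z.

As a check, the Euler characteristic is 4 − 6 + 4 = 2, which agrees with 1 − 0 + 1 = 2.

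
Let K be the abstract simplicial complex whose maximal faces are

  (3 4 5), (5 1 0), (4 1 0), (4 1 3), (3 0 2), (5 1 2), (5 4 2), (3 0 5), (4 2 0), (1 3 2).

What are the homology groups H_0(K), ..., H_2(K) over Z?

Order the vertices as 0 < 1 < 2 < 3 < 4 < 5. Listing each simplex with vertices in this order, K has dimension 2 with simplices:

  0-simplices (6): [0], [1], [2], [3], [4], [5]
  1-simplices (15): [0,1], [0,2], [0,3], [0,4], [0,5], [1,2], [1,3], [1,4], [1,5], [2,3], [2,4], [2,5], [3,4], [3,5], [4,5]
  2-simplices (10): [0,1,4], [0,1,5], [0,2,3], [0,2,4], [0,3,5], [1,2,3], [1,2,5], [1,3,4], [2,4,5], [3,4,5]

giving chain groups C_0 ≅ Z^6, C_1 ≅ Z^15, C_2 ≅ Z^10.

∂_1: C_1 → C_0 sends each edge [p,q] (with p < q) to q − p.
The 6×15 boundary matrix has rank 5 and Smith normal form diag(1,1,1,1,1).

∂_2: C_2 → C_1 maps a triangle to the signed sum of its edges. For instance
  ∂[1,2,3] = [2,3] − [1,3] + [1,2],
  ∂[0,3,5] = [3,5] − [0,5] + [0,3].
This gives a 15×10 integer matrix of rank 10; reducing to Smith normal form yields diagonal entries (1,1,1,1,1,1,1,1,1,2).

Now H_k = ker ∂_k / im ∂_{k+1}, so:

  H_0: rank C_0 − rank ∂_1 = 6 − 5 = 1, and the invariant factors of ∂_1 are all 1, so H_0 ≅ Z.
  H_1: rank ker ∂_1 − rank ∂_2 = (15 − 5) − 10 = 0, and ∂_2 has invariant factor 2 > 1, so H_1 ≅ Z/2.
  H_2: rank ker ∂_2 − rank ∂_3 = (10 − 10) − 0 = 0, and there is no ∂_3, so H_2 ≅ 0.

H_0 = Z,  H_1 = Z/2,  H_2 = 0.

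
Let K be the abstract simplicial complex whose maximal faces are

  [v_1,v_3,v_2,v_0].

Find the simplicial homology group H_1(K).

Fix the vertex order v_0 < v_1 < v_2 < v_3 and write every simplex with vertices in increasing order. Then dim K = 3 and the simplices of K are:

  0-simplices (4): [v_0], [v_1], [v_2], [v_3]
  1-simplices (6): [v_0,v_1], [v_0,v_2], [v_0,v_3], [v_1,v_2], [v_1,v_3], [v_2,v_3]
  2-simplices (4): [v_0,v_1,v_2], [v_0,v_1,v_3], [v_0,v_2,v_3], [v_1,v_2,v_3]
  3-simplices (1): [v_0,v_1,v_2,v_3]

giving chain groups C_0 ≅ Z^4, C_1 ≅ Z^6, C_2 ≅ Z^4, C_3 ≅ Z^1.

The boundary map ∂_1: C_1 → C_0 maps an edge to its endpoints' difference, ∂[p,q] = q − p. For instance
  ∂[v_2,v_3] = [v_3] − [v_2].
The resulting 4×6 matrix has rank 3, and its Smith normal form has invariant factors (1,1,1).

Boundary ∂_2: C_2 → C_1 maps a triangle to the signed sum of its edges. For instance
  ∂[v_0,v_2,v_3] = [v_2,v_3] − [v_0,v_3] + [v_0,v_2],
  ∂[v_0,v_1,v_3] = [v_1,v_3] − [v_0,v_3] + [v_0,v_1].
The resulting 6×4 matrix has rank 3, and its Smith normal form has invariant factors (1,1,1).

∂_3: C_3 → C_2 sends each 3-simplex σ to the alternating sum Σ_i (−1)^i (σ with its i-th vertex removed). For instance
  ∂[v_0,v_1,v_2,v_3] = [v_1,v_2,v_3] − [v_0,v_2,v_3] + [v_0,v_1,v_3] − [v_0,v_1,v_2].
The 4×1 boundary matrix has rank 1 and Smith normal form diag(1).

Reading off H_k = ker ∂_k / im ∂_{k+1}:

  H_1: rank ker ∂_1 − rank ∂_2 = (6 − 3) − 3 = 0, and the invariant factors of ∂_2 are all 1, so H_1 = 0.

H_1 = 0.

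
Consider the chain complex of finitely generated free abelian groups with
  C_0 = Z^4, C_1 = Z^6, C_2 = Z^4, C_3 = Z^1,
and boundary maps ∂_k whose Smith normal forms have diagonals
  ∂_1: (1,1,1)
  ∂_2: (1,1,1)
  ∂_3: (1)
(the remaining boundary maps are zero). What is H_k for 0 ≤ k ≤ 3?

H_0 = Z,  H_1 = 0,  H_2 = 0,  H_3 = 0.

H_0: b_0 = 4 − 0 − 3 = 1; torsion from ∂_1 factors > 1: none. So H_0 = Z.
H_1: b_1 = 6 − 3 − 3 = 0; torsion from ∂_2 factors > 1: none. So H_1 = 0.
H_2: b_2 = 4 − 3 − 1 = 0; torsion from ∂_3 factors > 1: none. So H_2 = 0.
H_3: b_3 = 1 − 1 − 0 = 0; torsion from ∂_4 factors > 1: none. So H_3 = 0.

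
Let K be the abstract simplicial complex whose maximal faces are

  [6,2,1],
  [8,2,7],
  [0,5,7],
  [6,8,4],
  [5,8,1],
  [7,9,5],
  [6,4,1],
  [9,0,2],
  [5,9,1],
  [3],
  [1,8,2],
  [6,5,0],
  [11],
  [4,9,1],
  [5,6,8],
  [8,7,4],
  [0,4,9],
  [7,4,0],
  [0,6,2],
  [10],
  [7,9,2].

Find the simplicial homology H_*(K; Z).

K has 12 vertices, 27 edges, 18 triangles.
rank ∂_0 = 0, rank ∂_1 = 8 ⇒ b_0 = 12 − 0 − 8 = 4; all invariant factors of ∂_1 are 1 so no torsion. So H_0 ≅ Z^4.
rank ∂_1 = 8, rank ∂_2 = 18 ⇒ b_1 = 27 − 8 − 18 = 1; ∂_2 has invariant factor(s) [2] giving torsion. So H_1 ≅ Z ⊕ Z/2.
rank ∂_2 = 18, rank ∂_3 = 0 ⇒ b_2 = 18 − 18 − 0 = 0. So H_2 ≅ 0.

H_0 ≅ Z^4,  H_1 ≅ Z ⊕ Z/2,  H_2 = 0.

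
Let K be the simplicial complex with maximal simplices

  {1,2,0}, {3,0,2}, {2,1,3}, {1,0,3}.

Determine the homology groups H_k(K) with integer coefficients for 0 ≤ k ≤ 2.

H_0 = Z,  H_1 = 0,  H_2 = Z.

Fix the vertex order 0 < 1 < 2 < 3 and write every simplex with vertices in increasing order. Then dim K = 2 and the simplices of K are:

  0-simplices (4): [0], [1], [2], [3]
  1-simplices (6): [0,1], [0,2], [0,3], [1,2], [1,3], [2,3]
  2-simplices (4): [0,1,2], [0,1,3], [0,2,3], [1,2,3]

giving chain groups C_0 ≅ Z^4, C_1 ≅ Z^6, C_2 ≅ Z^4.

The boundary map ∂_1: C_1 → C_0 sends each edge [p,q] (with p < q) to q − p. For instance
  ∂[1,3] = [3] − [1].
The 4×6 boundary matrix has rank 3 and Smith normal form diag(1,1,1).

Boundary ∂_2: C_2 → C_1 acts by ∂[p,q,r] = [q,r] − [p,r] + [p,q]. For instance
  ∂[0,1,2] = [1,2] − [0,2] + [0,1],
  ∂[0,2,3] = [2,3] − [0,3] + [0,2].
As a 6×4 matrix over Z this has rank 3, with invariant factors (1,1,1).

Computing H_k = (kernel of ∂_k) / (image of ∂_{k+1}):

  H_0: rank C_0 − rank ∂_1 = 4 − 3 = 1, and the invariant factors of ∂_1 are all 1, so H_0 ≅ Z.
  H_1: rank ker ∂_1 − rank ∂_2 = (6 − 3) − 3 = 0, and the invariant factors of ∂_2 are all 1, so H_1 ≅ 0.
  H_2: rank ker ∂_2 − rank ∂_3 = (4 − 3) − 0 = 1, and there is no ∂_3, so H_2 ≅ Z.

(K is a triangulation of the 2-sphere S^2.)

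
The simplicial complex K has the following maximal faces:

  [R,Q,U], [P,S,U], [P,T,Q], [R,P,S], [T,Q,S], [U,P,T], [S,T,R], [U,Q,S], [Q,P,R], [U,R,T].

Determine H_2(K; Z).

Order the vertices as P < Q < R < S < T < U. Listing each simplex with vertices in this order, K has dimension 2 with simplices:

  0-simplices (6): P, Q, R, S, T, U
  1-simplices (15): PQ, PR, PS, PT, PU, QR, QS, QT, QU, RS, RT, RU, ST, SU, TU
  2-simplices (10): PQR, PQT, PRS, PSU, PTU, QRU, QST, QSU, RST, RTU

giving chain groups C_0 ≅ Z^6, C_1 ≅ Z^15, C_2 ≅ Z^10.

The boundary map ∂_1: C_1 → C_0 sends each edge [p,q] (with p < q) to q − p. For instance
  ∂PR = R − P.
As a 6×15 matrix over Z this has rank 5, with invariant factors (1,1,1,1,1).

∂_2: C_2 → C_1 acts by ∂[p,q,r] = [q,r] − [p,r] + [p,q]. For instance
  ∂PSU = SU − PU + PS,
  ∂PTU = TU − PU + PT.
The resulting 15×10 matrix has rank 10, and its Smith normal form has invariant factors (1,1,1,1,1,1,1,1,1,2).

Computing H_k = (kernel of ∂_k) / (image of ∂_{k+1}):

  H_2: rank ker ∂_2 − rank ∂_3 = (10 − 10) − 0 = 0, and there is no ∂_3, so H_2 = 0.

H_2 ≅ 0.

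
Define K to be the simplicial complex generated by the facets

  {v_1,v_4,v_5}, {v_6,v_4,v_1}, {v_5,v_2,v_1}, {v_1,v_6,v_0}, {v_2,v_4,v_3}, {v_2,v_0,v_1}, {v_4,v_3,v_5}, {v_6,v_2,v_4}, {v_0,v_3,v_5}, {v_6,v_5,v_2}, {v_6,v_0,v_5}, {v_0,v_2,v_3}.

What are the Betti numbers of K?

b_0 = 1, b_1 = 0, b_2 = 0.

K has 7 vertices, 18 edges, 12 triangles.
rank ∂_0 = 0, rank ∂_1 = 6 ⇒ b_0 = 7 − 0 − 6 = 1; all invariant factors of ∂_1 are 1 so no torsion. So H_0 = Z.
rank ∂_1 = 6, rank ∂_2 = 12 ⇒ b_1 = 18 − 6 − 12 = 0; ∂_2 has invariant factor(s) [2] giving torsion. So H_1 = Z/2Z.
rank ∂_2 = 12, rank ∂_3 = 0 ⇒ b_2 = 12 − 12 − 0 = 0. So H_2 = 0.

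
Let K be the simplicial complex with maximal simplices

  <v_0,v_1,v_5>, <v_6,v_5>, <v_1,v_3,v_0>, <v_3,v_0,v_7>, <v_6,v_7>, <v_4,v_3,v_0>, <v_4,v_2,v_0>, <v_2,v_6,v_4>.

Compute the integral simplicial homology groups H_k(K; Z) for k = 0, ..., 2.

K has 8 vertices, 15 edges, 6 triangles.
rank ∂_0 = 0, rank ∂_1 = 7 ⇒ b_0 = 8 − 0 − 7 = 1; all invariant factors of ∂_1 are 1 so no torsion. So H_0 ≅ Z.
rank ∂_1 = 7, rank ∂_2 = 6 ⇒ b_1 = 15 − 7 − 6 = 2; all invariant factors of ∂_2 are 1 so no torsion. So H_1 ≅ Z^2.
rank ∂_2 = 6, rank ∂_3 = 0 ⇒ b_2 = 6 − 6 − 0 = 0. So H_2 ≅ 0.

H_0 = Z,  H_1 = Z^2,  H_2 = 0.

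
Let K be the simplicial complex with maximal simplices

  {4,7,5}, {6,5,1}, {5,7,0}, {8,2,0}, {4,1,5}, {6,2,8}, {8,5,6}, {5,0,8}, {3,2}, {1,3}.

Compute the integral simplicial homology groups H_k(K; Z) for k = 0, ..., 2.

Take the total order 0 < 1 < 2 < 3 < 4 < 5 < 6 < 7 < 8 on the vertex set. Then K (dimension 2) consists of the simplices:

  0-simplices (9): [0], [1], [2], [3], [4], [5], [6], [7], [8]
  1-simplices (17): [0,2], [0,5], [0,7], [0,8], [1,3], [1,4], [1,5], [1,6], [2,3], [2,6], [2,8], [4,5], [4,7], [5,6], [5,7], [5,8], [6,8]
  2-simplices (8): [0,2,8], [0,5,7], [0,5,8], [1,4,5], [1,5,6], [2,6,8], [4,5,7], [5,6,8]

Hence C_0 ≅ Z^9, C_1 ≅ Z^17, C_2 ≅ Z^8.

∂_1: C_1 → C_0 sends each edge [p,q] (with p < q) to q − p. For instance
  ∂[5,7] = [7] − [5].
The resulting 9×17 matrix has rank 8, and its Smith normal form has invariant factors (1,1,1,1,1,1,1,1).

∂_2: C_2 → C_1 sends each 2-simplex [p,q,r] to [q,r] − [p,r] + [p,q]. For instance
  ∂[5,6,8] = [6,8] − [5,8] + [5,6],
  ∂[0,2,8] = [2,8] − [0,8] + [0,2].
As a 17×8 matrix over Z this has rank 8, with invariant factors (1,1,1,1,1,1,1,1).

From H_k ≅ ker(∂_k) / im(∂_{k+1}) we obtain:

  H_0: rank C_0 − rank ∂_1 = 9 − 8 = 1, and the invariant factors of ∂_1 are all 1, so H_0 = Z.
  H_1: rank ker ∂_1 − rank ∂_2 = (17 − 8) − 8 = 1, and the invariant factors of ∂_2 are all 1, so H_1 = Z.
  H_2: rank ker ∂_2 − rank ∂_3 = (8 − 8) − 0 = 0, and there is no ∂_3, so H_2 = 0.

As a check, the Euler characteristic is 9 − 17 + 8 = 0, which agrees with 1 − 1 + 0 = 0.

H_0 = Z,  H_1 = Z,  H_2 = 0.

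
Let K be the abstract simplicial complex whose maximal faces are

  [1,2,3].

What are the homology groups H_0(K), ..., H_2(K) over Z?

H_0 ≅ Z,  H_1 = 0,  H_2 = 0.

K has 3 vertices, 3 edges, 1 triangle.
rank ∂_0 = 0, rank ∂_1 = 2 ⇒ b_0 = 3 − 0 − 2 = 1; all invariant factors of ∂_1 are 1 so no torsion. So H_0 = Z.
rank ∂_1 = 2, rank ∂_2 = 1 ⇒ b_1 = 3 − 2 − 1 = 0; all invariant factors of ∂_2 are 1 so no torsion. So H_1 = 0.
rank ∂_2 = 1, rank ∂_3 = 0 ⇒ b_2 = 1 − 1 − 0 = 0. So H_2 = 0.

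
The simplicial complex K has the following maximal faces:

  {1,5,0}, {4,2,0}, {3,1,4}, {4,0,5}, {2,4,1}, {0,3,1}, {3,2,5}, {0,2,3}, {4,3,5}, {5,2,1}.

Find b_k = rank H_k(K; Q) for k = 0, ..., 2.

We work with the vertex ordering 0 < 1 < 2 < 3 < 4 < 5. The simplices of K, each written with vertices in increasing order, are:

  0-simplices (6): [0], [1], [2], [3], [4], [5]
  1-simplices (15): [0,1], [0,2], [0,3], [0,4], [0,5], [1,2], [1,3], [1,4], [1,5], [2,3], [2,4], [2,5], [3,4], [3,5], [4,5]
  2-simplices (10): [0,1,3], [0,1,5], [0,2,3], [0,2,4], [0,4,5], [1,2,4], [1,2,5], [1,3,4], [2,3,5], [3,4,5]

Hence C_0 ≅ Z^6, C_1 ≅ Z^15, C_2 ≅ Z^10.

The boundary map ∂_1: C_1 → C_0 sends each edge [p,q] (with p < q) to q − p. For instance
  ∂[0,5] = [5] − [0].
As a 6×15 matrix over Z this has rank 5, with invariant factors (1,1,1,1,1).

∂_2: C_2 → C_1 sends each 2-simplex [p,q,r] to [q,r] − [p,r] + [p,q]. For instance
  ∂[0,2,4] = [2,4] − [0,4] + [0,2],
  ∂[0,1,5] = [1,5] − [0,5] + [0,1].
This gives a 15×10 integer matrix of rank 10; reducing to Smith normal form yields diagonal entries (1,1,1,1,1,1,1,1,1,2).

Computing H_k = (kernel of ∂_k) / (image of ∂_{k+1}):

  H_0: rank C_0 − rank ∂_1 = 6 − 5 = 1, and the invariant factors of ∂_1 are all 1, so H_0 ≅ Z.
  H_1: rank ker ∂_1 − rank ∂_2 = (15 − 5) − 10 = 0, and ∂_2 has invariant factor 2 > 1, so H_1 ≅ Z_2.
  H_2: rank ker ∂_2 − rank ∂_3 = (10 − 10) − 0 = 0, and there is no ∂_3, so H_2 ≅ 0.

As a check, the Euler characteristic is 6 − 15 + 10 = 1, which agrees with 1 − 0 + 0 = 1.
(K is a triangulation of the real projective plane RP^2.)

Hence the Betti numbers are b_0 = 1, b_1 = 0, b_2 = 0.

b_0 = 1, b_1 = 0, b_2 = 0.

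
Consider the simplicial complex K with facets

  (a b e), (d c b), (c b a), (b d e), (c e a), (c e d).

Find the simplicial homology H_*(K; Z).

K has 5 vertices, 9 edges, 6 triangles.
rank ∂_0 = 0, rank ∂_1 = 4 ⇒ b_0 = 5 − 0 − 4 = 1; all invariant factors of ∂_1 are 1 so no torsion. So H_0 = Z.
rank ∂_1 = 4, rank ∂_2 = 5 ⇒ b_1 = 9 − 4 − 5 = 0; all invariant factors of ∂_2 are 1 so no torsion. So H_1 = 0.
rank ∂_2 = 5, rank ∂_3 = 0 ⇒ b_2 = 6 − 5 − 0 = 1. So H_2 = Z.

H_0 ≅ Z,  H_1 = 0,  H_2 ≅ Z.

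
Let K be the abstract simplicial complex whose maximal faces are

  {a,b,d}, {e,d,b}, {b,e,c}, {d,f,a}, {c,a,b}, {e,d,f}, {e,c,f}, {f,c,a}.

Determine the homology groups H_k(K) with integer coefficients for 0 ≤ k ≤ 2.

K has 6 vertices, 12 edges, 8 triangles.
rank ∂_0 = 0, rank ∂_1 = 5 ⇒ b_0 = 6 − 0 − 5 = 1; all invariant factors of ∂_1 are 1 so no torsion. So H_0 ≅ Z.
rank ∂_1 = 5, rank ∂_2 = 7 ⇒ b_1 = 12 − 5 − 7 = 0; all invariant factors of ∂_2 are 1 so no torsion. So H_1 ≅ 0.
rank ∂_2 = 7, rank ∂_3 = 0 ⇒ b_2 = 8 − 7 − 0 = 1. So H_2 ≅ Z.

H_0 ≅ Z,  H_1 = 0,  H_2 ≅ Z.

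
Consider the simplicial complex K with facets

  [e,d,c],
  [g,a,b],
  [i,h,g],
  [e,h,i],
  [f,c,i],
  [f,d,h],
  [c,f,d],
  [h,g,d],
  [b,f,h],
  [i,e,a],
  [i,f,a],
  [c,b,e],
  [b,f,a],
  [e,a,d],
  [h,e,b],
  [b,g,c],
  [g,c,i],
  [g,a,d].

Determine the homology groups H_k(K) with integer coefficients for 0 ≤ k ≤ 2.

Order the vertices as a < b < c < d < e < f < g < h < i. Listing each simplex with vertices in this order, K has dimension 2 with simplices:

  0-simplices (9): a, b, c, d, e, f, g, h, i
  1-simplices (27): ab, ad, ae, af, ag, ai, bc, be, bf, bg, bh, cd, ce, cf, cg, ci, de, df, dg, dh, eh, ei, fh, fi, gh, gi, hi
  2-simplices (18): abf, abg, ade, adg, aei, afi, bce, bcg, beh, bfh, cde, cdf, cfi, cgi, dfh, dgh, ehi, ghi

Hence C_0 ≅ Z^9, C_1 ≅ Z^27, C_2 ≅ Z^18.

The boundary map ∂_1: C_1 → C_0 is given by ∂[p,q] = [q] − [p].
The resulting 9×27 matrix has rank 8, and its Smith normal form has invariant factors (1,1,1,1,1,1,1,1).

The boundary map ∂_2: C_2 → C_1 maps a triangle to the signed sum of its edges. For instance
  ∂ade = de − ae + ad,
  ∂adg = dg − ag + ad.
This gives a 27×18 integer matrix of rank 17; reducing to Smith normal form yields diagonal entries (1,1,1,1,1,1,1,1,1,1,1,1,1,1,1,1,1).

Now H_k = ker ∂_k / im ∂_{k+1}, so:

  H_0: rank C_0 − rank ∂_1 = 9 − 8 = 1, and the invariant factors of ∂_1 are all 1, so H_0 = Z.
  H_1: rank ker ∂_1 − rank ∂_2 = (27 − 8) − 17 = 2, and the invariant factors of ∂_2 are all 1, so H_1 = Z^2.
  H_2: rank ker ∂_2 − rank ∂_3 = (18 − 17) − 0 = 1, and there is no ∂_3, so H_2 = Z.

(K is a triangulation of the torus T^2.)

H_0 ≅ Z,  H_1 ≅ Z^2,  H_2 ≅ Z.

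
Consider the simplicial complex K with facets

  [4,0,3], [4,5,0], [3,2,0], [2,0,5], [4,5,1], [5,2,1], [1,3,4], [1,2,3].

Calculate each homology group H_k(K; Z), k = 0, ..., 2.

We work with the vertex ordering 0 < 1 < 2 < 3 < 4 < 5. The simplices of K, each written with vertices in increasing order, are:

  0-simplices (6): [0], [1], [2], [3], [4], [5]
  1-simplices (12): [0,2], [0,3], [0,4], [0,5], [1,2], [1,3], [1,4], [1,5], [2,3], [2,5], [3,4], [4,5]
  2-simplices (8): [0,2,3], [0,2,5], [0,3,4], [0,4,5], [1,2,3], [1,2,5], [1,3,4], [1,4,5]

giving chain groups C_0 ≅ Z^6, C_1 ≅ Z^12, C_2 ≅ Z^8.

The boundary map ∂_1: C_1 → C_0 sends each edge [p,q] (with p < q) to q − p.
This gives a 6×12 integer matrix of rank 5; reducing to Smith normal form yields diagonal entries (1,1,1,1,1).

Boundary ∂_2: C_2 → C_1 sends each 2-simplex [p,q,r] to [q,r] − [p,r] + [p,q]. For instance
  ∂[1,4,5] = [4,5] − [1,5] + [1,4],
  ∂[1,3,4] = [3,4] − [1,4] + [1,3].
As a 12×8 matrix over Z this has rank 7, with invariant factors (1,1,1,1,1,1,1).

Reading off H_k = ker ∂_k / im ∂_{k+1}:

  H_0: rank C_0 − rank ∂_1 = 6 − 5 = 1, and the invariant factors of ∂_1 are all 1, so H_0 ≅ Z.
  H_1: rank ker ∂_1 − rank ∂_2 = (12 − 5) − 7 = 0, and the invariant factors of ∂_2 are all 1, so H_1 ≅ 0.
  H_2: rank ker ∂_2 − rank ∂_3 = (8 − 7) − 0 = 1, and there is no ∂_3, so H_2 ≅ Z.

As a check, the Euler characteristic is 6 − 12 + 8 = 2, which agrees with 1 − 0 + 1 = 2.

H_0 ≅ Z,  H_1 = 0,  H_2 ≅ Z.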